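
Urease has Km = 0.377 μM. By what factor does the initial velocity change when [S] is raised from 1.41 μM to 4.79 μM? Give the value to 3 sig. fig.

1.17

The fractional saturations are [S]/(Km+[S]) = 1.41/1.787 = 0.7890 and 4.79/5.167 = 0.9270.
v₂/v₁ is just their ratio: 0.9270/0.7890 = 1.17.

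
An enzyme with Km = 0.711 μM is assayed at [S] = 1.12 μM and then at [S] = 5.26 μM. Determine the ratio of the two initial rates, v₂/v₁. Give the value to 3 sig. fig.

Since Vmax cancels, v₂/v₁ = [S]₂(Km+[S]₁) / [S]₁(Km+[S]₂).
= 5.26×(0.711+1.12) / (1.12×(0.711+5.26)) = 9.631/6.688 = 1.44.

1.44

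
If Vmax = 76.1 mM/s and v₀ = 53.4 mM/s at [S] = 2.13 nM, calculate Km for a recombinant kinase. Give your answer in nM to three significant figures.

0.905 nM

v/Vmax = 53.4/76.1 = 0.7017 = [S]/(Km+[S]).
So Km + [S] = [S]/0.7017 = 3.035 nM, giving Km = 3.035 − 2.13 = 0.905 nM.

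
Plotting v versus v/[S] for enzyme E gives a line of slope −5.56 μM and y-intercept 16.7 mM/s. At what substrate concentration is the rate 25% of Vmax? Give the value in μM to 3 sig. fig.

The Eadie–Hofstee slope gives Km = 5.56 μM (slope = −Km).
v/Vmax = [S]/(Km+[S]) = 0.25 ⇒ [S] = Km·0.25/(1−0.25) = 5.56 × 0.3333 = 1.85 μM.

1.85 μM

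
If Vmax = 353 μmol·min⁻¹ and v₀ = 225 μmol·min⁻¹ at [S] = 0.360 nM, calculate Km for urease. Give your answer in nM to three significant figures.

0.205 nM

v/Vmax = 225/353 = 0.6374 = [S]/(Km+[S]).
So Km + [S] = [S]/0.6374 = 0.5648 nM, giving Km = 0.5648 − 0.360 = 0.205 nM.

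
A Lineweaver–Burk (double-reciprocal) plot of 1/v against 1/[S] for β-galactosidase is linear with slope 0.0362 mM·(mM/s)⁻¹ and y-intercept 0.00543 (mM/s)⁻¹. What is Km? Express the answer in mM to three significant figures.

y-intercept = 1/Vmax ⇒ Vmax = 184 mM/s; slope = Km/Vmax ⇒ Km = slope × Vmax.
Km = 0.0362 × 184 = 6.67 mM.

6.67 mM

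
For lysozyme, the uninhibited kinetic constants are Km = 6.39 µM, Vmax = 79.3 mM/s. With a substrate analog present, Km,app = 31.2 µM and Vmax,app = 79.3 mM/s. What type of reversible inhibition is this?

Km increases (6.39 → 31.2 µM) while Vmax is unchanged — the hallmark of competitive inhibition.

competitive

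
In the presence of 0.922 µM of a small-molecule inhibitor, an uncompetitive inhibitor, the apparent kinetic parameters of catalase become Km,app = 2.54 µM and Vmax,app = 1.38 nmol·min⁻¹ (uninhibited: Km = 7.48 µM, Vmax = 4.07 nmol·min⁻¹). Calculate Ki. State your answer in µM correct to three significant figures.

0.473 µM

Uncompetitive: Vmax,app = Vmax/α (and Km,app = Km/α) with α = 1 + [I]/Ki.
α = Vmax/Vmax,app = 4.07/1.38 = 2.949.
Ki = [I]/(α − 1) = 0.922/1.949 = 0.473 µM.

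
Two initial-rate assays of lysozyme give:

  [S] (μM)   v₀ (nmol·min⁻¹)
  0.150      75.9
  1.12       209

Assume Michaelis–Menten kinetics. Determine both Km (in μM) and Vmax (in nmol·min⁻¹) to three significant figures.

In reciprocal form, 1/v = (Km/Vmax)·(1/[S]) + 1/Vmax. The two points give (1/[S], 1/v) = (6.667, 0.01318) and (0.8929, 0.004785).
Slope = (0.01318 − 0.004785)/(6.667 − 0.8929) = 0.001453; intercept = 0.01318 − 0.001453×6.667 = 0.003487.
Vmax = 1/intercept = 287 nmol·min⁻¹; Km = slope × Vmax = 0.001453 × 287 = 0.417 μM.

Km = 0.417 μM; Vmax = 287 nmol·min⁻¹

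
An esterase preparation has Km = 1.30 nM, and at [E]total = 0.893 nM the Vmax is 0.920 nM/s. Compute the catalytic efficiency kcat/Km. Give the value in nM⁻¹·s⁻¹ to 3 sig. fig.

kcat = Vmax/[E]total = 0.920/0.893 = 1.03 s⁻¹.
kcat/Km = 1.03/1.30 = 0.792 nM⁻¹·s⁻¹.

0.792 nM⁻¹·s⁻¹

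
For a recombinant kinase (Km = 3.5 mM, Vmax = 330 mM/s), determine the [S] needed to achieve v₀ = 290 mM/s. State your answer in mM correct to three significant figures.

25.4 mM

Rearranging v = Vmax[S]/(Km+[S]) gives [S] = Km·v/(Vmax − v).
[S] = 3.5 × 290 / (330 − 290) = 1015/40.00 = 25.4 mM.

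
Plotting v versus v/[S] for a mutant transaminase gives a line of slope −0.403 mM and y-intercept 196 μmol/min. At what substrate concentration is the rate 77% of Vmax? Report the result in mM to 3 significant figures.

1.35 mM

The Eadie–Hofstee slope gives Km = 0.403 mM (slope = −Km).
v/Vmax = [S]/(Km+[S]) = 0.77 ⇒ [S] = Km·0.77/(1−0.77) = 0.403 × 3.348 = 1.35 mM.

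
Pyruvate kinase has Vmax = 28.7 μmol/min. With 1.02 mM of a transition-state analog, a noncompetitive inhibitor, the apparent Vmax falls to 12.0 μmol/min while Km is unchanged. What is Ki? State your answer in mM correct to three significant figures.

Noncompetitive: Vmax,app = Vmax/α with α = 1 + [I]/Ki.
α = Vmax/Vmax,app = 28.7/12.0 = 2.392.
Since α = 1 + [I]/Ki, [I]/Ki = 2.392 − 1 = 1.392 and Ki = 1.02/1.392 = 0.733 mM.

0.733 mM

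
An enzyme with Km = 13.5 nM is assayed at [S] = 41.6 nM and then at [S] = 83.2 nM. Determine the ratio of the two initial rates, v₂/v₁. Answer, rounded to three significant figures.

Since Vmax cancels, v₂/v₁ = [S]₂(Km+[S]₁) / [S]₁(Km+[S]₂).
= 83.2×(13.5+41.6) / (41.6×(13.5+83.2)) = 4584/4023 = 1.14.

1.14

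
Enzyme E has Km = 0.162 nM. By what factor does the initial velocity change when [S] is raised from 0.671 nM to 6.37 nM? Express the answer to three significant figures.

The fractional saturations are [S]/(Km+[S]) = 0.671/0.8330 = 0.8055 and 6.37/6.532 = 0.9752.
v₂/v₁ is just their ratio: 0.9752/0.8055 = 1.21.

1.21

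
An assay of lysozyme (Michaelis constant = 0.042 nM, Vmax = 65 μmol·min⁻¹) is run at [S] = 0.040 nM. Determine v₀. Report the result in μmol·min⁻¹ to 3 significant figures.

v = Vmax·[S]/(Km + [S]) = 65 × 0.040 / (0.042 + 0.040)
  = 2.600 / 0.08200 = 31.7 μmol·min⁻¹.

31.7 μmol·min⁻¹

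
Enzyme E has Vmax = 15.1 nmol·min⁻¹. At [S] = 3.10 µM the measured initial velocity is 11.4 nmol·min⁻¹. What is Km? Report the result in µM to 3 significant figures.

1.01 µM

v/Vmax = 11.4/15.1 = 0.7550 = [S]/(Km+[S]).
So Km + [S] = [S]/0.7550 = 4.106 µM, giving Km = 4.106 − 3.10 = 1.01 µM.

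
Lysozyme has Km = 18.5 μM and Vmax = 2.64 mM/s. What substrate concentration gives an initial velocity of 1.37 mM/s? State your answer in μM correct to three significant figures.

20.0 μM

Rearranging v = Vmax[S]/(Km+[S]) gives [S] = Km·v/(Vmax − v).
[S] = 18.5 × 1.37 / (2.64 − 1.37) = 25.35/1.270 = 20.0 μM.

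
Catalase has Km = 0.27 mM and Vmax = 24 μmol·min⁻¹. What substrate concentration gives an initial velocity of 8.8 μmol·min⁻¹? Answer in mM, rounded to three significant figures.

0.156 mM

The required fractional saturation is v/Vmax = 8.8/24 = 0.3667.
Then [S]/(Km+[S]) = 0.3667 ⇒ [S] = 0.27 × 0.3667/(1 − 0.3667) = 0.156 mM.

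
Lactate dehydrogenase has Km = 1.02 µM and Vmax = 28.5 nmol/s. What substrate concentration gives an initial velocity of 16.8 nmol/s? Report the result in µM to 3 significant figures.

The required fractional saturation is v/Vmax = 16.8/28.5 = 0.5895.
Then [S]/(Km+[S]) = 0.5895 ⇒ [S] = 1.02 × 0.5895/(1 − 0.5895) = 1.46 µM.

1.46 µM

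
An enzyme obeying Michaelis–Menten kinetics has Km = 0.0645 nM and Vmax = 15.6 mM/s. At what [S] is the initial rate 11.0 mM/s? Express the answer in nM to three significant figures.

The required fractional saturation is v/Vmax = 11.0/15.6 = 0.7051.
Then [S]/(Km+[S]) = 0.7051 ⇒ [S] = 0.0645 × 0.7051/(1 − 0.7051) = 0.154 nM.

0.154 nM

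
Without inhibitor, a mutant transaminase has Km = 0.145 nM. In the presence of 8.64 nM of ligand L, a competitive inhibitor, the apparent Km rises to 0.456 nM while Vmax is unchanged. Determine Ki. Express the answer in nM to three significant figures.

4.03 nM

Competitive: Km,app = α·Km with α = 1 + [I]/Ki.
α = Km,app/Km = 0.456/0.145 = 3.145.
Ki = [I]/(α − 1) = 8.64/2.145 = 4.03 nM.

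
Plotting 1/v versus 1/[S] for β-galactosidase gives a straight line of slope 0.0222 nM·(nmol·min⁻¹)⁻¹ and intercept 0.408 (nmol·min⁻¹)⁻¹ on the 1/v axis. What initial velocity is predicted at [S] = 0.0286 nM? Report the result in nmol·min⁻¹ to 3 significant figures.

The y-intercept is 1/Vmax, so Vmax = 1/0.408 = 2.45 nmol·min⁻¹.
The slope is Km/Vmax, so Km = 0.0222 × 2.45 = 0.0544 nM.
Then v = 2.45 × 0.0286/(0.0544 + 0.0286) = 0.844 nmol·min⁻¹.

0.844 nmol·min⁻¹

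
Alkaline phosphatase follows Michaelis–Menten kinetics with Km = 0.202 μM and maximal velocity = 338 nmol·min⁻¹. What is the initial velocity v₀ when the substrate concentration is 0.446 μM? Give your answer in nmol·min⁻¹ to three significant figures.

v = Vmax·[S]/(Km + [S]) = 338 × 0.446 / (0.202 + 0.446)
  = 150.7 / 0.6480 = 233 nmol·min⁻¹.

233 nmol·min⁻¹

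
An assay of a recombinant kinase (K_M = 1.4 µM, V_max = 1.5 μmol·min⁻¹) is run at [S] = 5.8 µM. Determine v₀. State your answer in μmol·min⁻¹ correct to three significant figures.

v = Vmax·[S]/(Km + [S]) = 1.5 × 5.8 / (1.4 + 5.8)
  = 8.700 / 7.200 = 1.21 μmol·min⁻¹.

1.21 μmol·min⁻¹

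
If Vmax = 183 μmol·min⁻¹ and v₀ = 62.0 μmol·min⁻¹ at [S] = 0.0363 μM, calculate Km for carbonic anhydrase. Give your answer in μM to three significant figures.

v/Vmax = 62.0/183 = 0.3388 = [S]/(Km+[S]).
So Km + [S] = [S]/0.3388 = 0.1071 μM, giving Km = 0.1071 − 0.0363 = 0.0708 μM.

0.0708 μM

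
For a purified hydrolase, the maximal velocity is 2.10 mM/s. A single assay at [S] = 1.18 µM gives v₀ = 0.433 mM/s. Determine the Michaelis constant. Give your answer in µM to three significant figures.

4.54 µM

From v = Vmax[S]/(Km+[S]), Km = [S](Vmax − v)/v.
Km = 1.18 × (2.10 − 0.433) / 0.433 = 1.967/0.433 = 4.54 µM.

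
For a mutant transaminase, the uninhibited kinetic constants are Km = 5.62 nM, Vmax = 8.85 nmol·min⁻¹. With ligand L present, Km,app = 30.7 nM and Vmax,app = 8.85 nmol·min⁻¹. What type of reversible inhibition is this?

competitive

Km increases (5.62 → 30.7 nM) while Vmax is unchanged — the hallmark of competitive inhibition.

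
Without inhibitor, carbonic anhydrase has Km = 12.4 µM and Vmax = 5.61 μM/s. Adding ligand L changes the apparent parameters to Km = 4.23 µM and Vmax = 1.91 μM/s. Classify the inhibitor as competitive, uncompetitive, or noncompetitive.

uncompetitive

Both Km and Vmax decrease by the same factor (~2.93-fold) — characteristic of uncompetitive inhibition.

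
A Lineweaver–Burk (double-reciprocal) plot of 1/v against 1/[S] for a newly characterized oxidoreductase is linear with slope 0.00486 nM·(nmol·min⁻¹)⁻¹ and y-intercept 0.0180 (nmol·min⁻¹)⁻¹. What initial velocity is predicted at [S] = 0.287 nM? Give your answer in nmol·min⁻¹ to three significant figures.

The y-intercept is 1/Vmax, so Vmax = 1/0.0180 = 55.6 nmol·min⁻¹.
The slope is Km/Vmax, so Km = 0.00486 × 55.6 = 0.270 nM.
Then v = 55.6 × 0.287/(0.270 + 0.287) = 28.6 nmol·min⁻¹.

28.6 nmol·min⁻¹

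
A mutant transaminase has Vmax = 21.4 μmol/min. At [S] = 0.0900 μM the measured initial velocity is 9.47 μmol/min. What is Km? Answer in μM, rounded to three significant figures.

From v = Vmax[S]/(Km+[S]), Km = [S](Vmax − v)/v.
Km = 0.0900 × (21.4 − 9.47) / 9.47 = 1.074/9.47 = 0.113 μM.

0.113 μM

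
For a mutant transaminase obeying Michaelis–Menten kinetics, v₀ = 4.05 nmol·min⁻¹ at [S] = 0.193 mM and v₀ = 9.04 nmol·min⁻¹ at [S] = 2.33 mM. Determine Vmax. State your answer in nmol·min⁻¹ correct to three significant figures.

In reciprocal form, 1/v = (Km/Vmax)·(1/[S]) + 1/Vmax. The two points give (1/[S], 1/v) = (5.181, 0.2469) and (0.4292, 0.1106).
Slope = (0.2469 − 0.1106)/(5.181 − 0.4292) = 0.02868; intercept = 0.2469 − 0.02868×5.181 = 0.09831.
Vmax = 1/intercept = 10.2 nmol·min⁻¹; Km = slope × Vmax = 0.02868 × 10.2 = 0.292 mM.

10.2 nmol·min⁻¹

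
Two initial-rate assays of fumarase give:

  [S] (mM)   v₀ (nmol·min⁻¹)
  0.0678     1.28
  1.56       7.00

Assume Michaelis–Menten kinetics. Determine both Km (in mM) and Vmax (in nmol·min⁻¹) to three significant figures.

From v = Vmax[S]/(Km+[S]), each point gives Vmax = v(Km+[S])/[S].
Equating: 1.28(Km+0.0678)/0.0678 = 7.00(Km+1.56)/1.56.
18.88·Km + 1.28 = 4.487·Km + 7.00, so (18.88 − 4.487)·Km = 7.00 − 1.28.
Km = 5.720/14.39 = 0.397 mM; then Vmax = 1.28(0.397+0.0678)/0.0678 = 8.78 nmol·min⁻¹.

Km = 0.397 mM; Vmax = 8.78 nmol·min⁻¹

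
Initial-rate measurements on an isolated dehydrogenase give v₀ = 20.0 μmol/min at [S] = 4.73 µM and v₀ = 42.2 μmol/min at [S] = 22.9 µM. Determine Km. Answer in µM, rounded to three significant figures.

9.31 µM

From v = Vmax[S]/(Km+[S]), each point gives Vmax = v(Km+[S])/[S].
Equating: 20.0(Km+4.73)/4.73 = 42.2(Km+22.9)/22.9.
4.228·Km + 20.0 = 1.843·Km + 42.2, so (4.228 − 1.843)·Km = 42.2 − 20.0.
Km = 22.20/2.386 = 9.31 µM; then Vmax = 20.0(9.31+4.73)/4.73 = 59.3 μmol/min.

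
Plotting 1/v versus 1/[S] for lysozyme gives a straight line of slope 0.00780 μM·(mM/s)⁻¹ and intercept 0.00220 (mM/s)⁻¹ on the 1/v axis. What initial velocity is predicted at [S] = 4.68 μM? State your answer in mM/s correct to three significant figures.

The y-intercept is 1/Vmax, so Vmax = 1/0.00220 = 455 mM/s.
The slope is Km/Vmax, so Km = 0.00780 × 455 = 3.55 μM.
Then v = 455 × 4.68/(3.55 + 4.68) = 259 mM/s.

259 mM/s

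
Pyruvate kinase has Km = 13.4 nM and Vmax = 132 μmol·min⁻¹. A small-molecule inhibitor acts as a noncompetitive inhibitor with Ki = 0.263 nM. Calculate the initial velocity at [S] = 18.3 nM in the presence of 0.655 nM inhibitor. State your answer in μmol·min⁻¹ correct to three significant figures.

21.8 μmol·min⁻¹

α = 1 + [I]/Ki = 1 + 0.655/0.263 = 3.490.
For a noncompetitive inhibitor, Vmax is reduced to Vmax/α while Km is unchanged: Km,app = 13.4 nM, Vmax,app = 37.8 μmol·min⁻¹.
v = Vmax,app·[S]/(Km,app + [S]) = 37.8 × 18.3/(13.4 + 18.3) = 21.8 μmol·min⁻¹.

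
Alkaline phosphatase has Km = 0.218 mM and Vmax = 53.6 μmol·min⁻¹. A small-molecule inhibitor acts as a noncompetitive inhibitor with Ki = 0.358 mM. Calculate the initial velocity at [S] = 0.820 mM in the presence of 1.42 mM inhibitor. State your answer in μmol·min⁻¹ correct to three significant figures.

8.53 μmol·min⁻¹

α = 1 + [I]/Ki = 1 + 1.42/0.358 = 4.966.
For a noncompetitive inhibitor, Vmax is reduced to Vmax/α while Km is unchanged: Km,app = 0.218 mM, Vmax,app = 10.8 μmol·min⁻¹.
v = Vmax,app·[S]/(Km,app + [S]) = 10.8 × 0.820/(0.218 + 0.820) = 8.53 μmol·min⁻¹.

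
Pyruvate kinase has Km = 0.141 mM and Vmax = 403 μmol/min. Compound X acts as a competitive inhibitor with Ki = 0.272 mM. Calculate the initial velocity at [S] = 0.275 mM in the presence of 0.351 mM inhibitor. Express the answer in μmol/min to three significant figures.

α = 1 + [I]/Ki = 1 + 0.351/0.272 = 2.290.
For a competitive inhibitor, Vmax is unchanged and the apparent Km becomes α·Km: Km,app = 0.323 mM, Vmax,app = 403 μmol/min.
v = Vmax,app·[S]/(Km,app + [S]) = 403 × 0.275/(0.323 + 0.275) = 185 μmol/min.

185 μmol/min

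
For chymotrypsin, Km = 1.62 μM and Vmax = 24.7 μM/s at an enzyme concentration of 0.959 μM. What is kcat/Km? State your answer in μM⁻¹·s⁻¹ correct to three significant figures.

kcat = Vmax/[E]total = 24.7/0.959 = 25.8 s⁻¹.
kcat/Km = 25.8/1.62 = 15.9 μM⁻¹·s⁻¹.

15.9 μM⁻¹·s⁻¹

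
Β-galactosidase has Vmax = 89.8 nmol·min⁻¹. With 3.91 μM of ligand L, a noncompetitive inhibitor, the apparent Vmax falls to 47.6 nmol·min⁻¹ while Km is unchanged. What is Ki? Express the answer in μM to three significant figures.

Noncompetitive: Vmax,app = Vmax/α with α = 1 + [I]/Ki.
α = Vmax/Vmax,app = 89.8/47.6 = 1.887.
Since α = 1 + [I]/Ki, [I]/Ki = 1.887 − 1 = 0.8866 and Ki = 3.91/0.8866 = 4.41 μM.

4.41 μM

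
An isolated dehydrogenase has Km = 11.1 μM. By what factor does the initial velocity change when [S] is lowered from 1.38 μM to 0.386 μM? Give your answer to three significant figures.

0.304

The fractional saturations are [S]/(Km+[S]) = 1.38/12.48 = 0.1106 and 0.386/11.49 = 0.03361.
v₂/v₁ is just their ratio: 0.03361/0.1106 = 0.304.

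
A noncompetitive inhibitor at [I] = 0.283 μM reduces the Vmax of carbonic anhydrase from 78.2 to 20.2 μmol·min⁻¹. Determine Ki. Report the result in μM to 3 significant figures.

0.0986 μM

Noncompetitive: Vmax,app = Vmax/α with α = 1 + [I]/Ki.
α = Vmax/Vmax,app = 78.2/20.2 = 3.871.
Ki = [I]/(α − 1) = 0.283/2.871 = 0.0986 μM.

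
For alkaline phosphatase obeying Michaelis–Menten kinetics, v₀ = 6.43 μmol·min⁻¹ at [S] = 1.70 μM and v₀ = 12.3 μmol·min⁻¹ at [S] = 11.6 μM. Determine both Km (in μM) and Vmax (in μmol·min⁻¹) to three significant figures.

Km = 2.16 μM; Vmax = 14.6 μmol·min⁻¹

In reciprocal form, 1/v = (Km/Vmax)·(1/[S]) + 1/Vmax. The two points give (1/[S], 1/v) = (0.5882, 0.1555) and (0.08621, 0.08130).
Slope = (0.1555 − 0.08130)/(0.5882 − 0.08621) = 0.1478; intercept = 0.1555 − 0.1478×0.5882 = 0.06856.
Vmax = 1/intercept = 14.6 μmol·min⁻¹; Km = slope × Vmax = 0.1478 × 14.6 = 2.16 μM.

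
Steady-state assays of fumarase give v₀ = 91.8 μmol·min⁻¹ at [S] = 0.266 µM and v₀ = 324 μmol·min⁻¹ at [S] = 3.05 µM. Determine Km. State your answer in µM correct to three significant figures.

In reciprocal form, 1/v = (Km/Vmax)·(1/[S]) + 1/Vmax. The two points give (1/[S], 1/v) = (3.759, 0.01089) and (0.3279, 0.003086).
Slope = (0.01089 − 0.003086)/(3.759 − 0.3279) = 0.002275; intercept = 0.01089 − 0.002275×3.759 = 0.002341.
Vmax = 1/intercept = 427 μmol·min⁻¹; Km = slope × Vmax = 0.002275 × 427 = 0.972 µM.

0.972 µM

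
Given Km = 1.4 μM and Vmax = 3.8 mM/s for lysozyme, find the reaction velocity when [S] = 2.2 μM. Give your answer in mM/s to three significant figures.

2.32 mM/s

v = Vmax·[S]/(Km + [S]) = 3.8 × 2.2 / (1.4 + 2.2)
  = 8.360 / 3.600 = 2.32 mM/s.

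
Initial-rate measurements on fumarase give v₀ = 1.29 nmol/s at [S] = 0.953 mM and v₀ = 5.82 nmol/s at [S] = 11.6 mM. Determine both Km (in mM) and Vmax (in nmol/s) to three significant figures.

Km = 5.32 mM; Vmax = 8.49 nmol/s

From v = Vmax[S]/(Km+[S]), each point gives Vmax = v(Km+[S])/[S].
Equating: 1.29(Km+0.953)/0.953 = 5.82(Km+11.6)/11.6.
1.354·Km + 1.29 = 0.5017·Km + 5.82, so (1.354 − 0.5017)·Km = 5.82 − 1.29.
Km = 4.530/0.8519 = 5.32 mM; then Vmax = 1.29(5.32+0.953)/0.953 = 8.49 nmol/s.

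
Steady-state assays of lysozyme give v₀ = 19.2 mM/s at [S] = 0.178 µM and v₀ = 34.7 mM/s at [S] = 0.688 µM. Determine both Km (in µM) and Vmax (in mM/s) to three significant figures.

Km = 0.270 µM; Vmax = 48.3 mM/s

In reciprocal form, 1/v = (Km/Vmax)·(1/[S]) + 1/Vmax. The two points give (1/[S], 1/v) = (5.618, 0.05208) and (1.453, 0.02882).
Slope = (0.05208 − 0.02882)/(5.618 − 1.453) = 0.005586; intercept = 0.05208 − 0.005586×5.618 = 0.02070.
Vmax = 1/intercept = 48.3 mM/s; Km = slope × Vmax = 0.005586 × 48.3 = 0.270 µM.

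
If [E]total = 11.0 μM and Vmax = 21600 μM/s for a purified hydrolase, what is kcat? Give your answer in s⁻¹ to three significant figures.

kcat = Vmax/[E]total = 21600 μM/s / 11.0 μM = 1960 s⁻¹.

1960 s⁻¹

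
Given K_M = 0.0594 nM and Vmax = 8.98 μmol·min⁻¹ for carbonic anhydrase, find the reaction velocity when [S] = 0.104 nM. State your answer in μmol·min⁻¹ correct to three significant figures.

v = Vmax·[S]/(Km + [S]) = 8.98 × 0.104 / (0.0594 + 0.104)
  = 0.9339 / 0.1634 = 5.72 μmol·min⁻¹.

5.72 μmol·min⁻¹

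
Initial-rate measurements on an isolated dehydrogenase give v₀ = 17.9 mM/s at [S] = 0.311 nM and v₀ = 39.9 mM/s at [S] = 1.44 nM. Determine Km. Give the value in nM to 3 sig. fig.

From v = Vmax[S]/(Km+[S]), each point gives Vmax = v(Km+[S])/[S].
Equating: 17.9(Km+0.311)/0.311 = 39.9(Km+1.44)/1.44.
57.56·Km + 17.9 = 27.71·Km + 39.9, so (57.56 − 27.71)·Km = 39.9 − 17.9.
Km = 22.00/29.85 = 0.737 nM; then Vmax = 17.9(0.737+0.311)/0.311 = 60.3 mM/s.

0.737 nM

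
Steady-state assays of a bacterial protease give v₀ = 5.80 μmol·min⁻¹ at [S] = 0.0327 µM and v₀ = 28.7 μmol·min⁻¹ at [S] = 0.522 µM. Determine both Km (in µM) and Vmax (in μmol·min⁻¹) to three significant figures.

In reciprocal form, 1/v = (Km/Vmax)·(1/[S]) + 1/Vmax. The two points give (1/[S], 1/v) = (30.58, 0.1724) and (1.916, 0.03484).
Slope = (0.1724 − 0.03484)/(30.58 − 1.916) = 0.004799; intercept = 0.1724 − 0.004799×30.58 = 0.02565.
Vmax = 1/intercept = 39.0 μmol·min⁻¹; Km = slope × Vmax = 0.004799 × 39.0 = 0.187 µM.

Km = 0.187 µM; Vmax = 39.0 μmol·min⁻¹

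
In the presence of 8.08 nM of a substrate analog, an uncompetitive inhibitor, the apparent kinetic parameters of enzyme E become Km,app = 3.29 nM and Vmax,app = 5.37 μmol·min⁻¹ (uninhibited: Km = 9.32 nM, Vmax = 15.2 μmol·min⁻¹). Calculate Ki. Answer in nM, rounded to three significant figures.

Uncompetitive: Vmax,app = Vmax/α (and Km,app = Km/α) with α = 1 + [I]/Ki.
α = Vmax/Vmax,app = 15.2/5.37 = 2.831.
Since α = 1 + [I]/Ki, [I]/Ki = 2.831 − 1 = 1.831 and Ki = 8.08/1.831 = 4.41 nM.

4.41 nM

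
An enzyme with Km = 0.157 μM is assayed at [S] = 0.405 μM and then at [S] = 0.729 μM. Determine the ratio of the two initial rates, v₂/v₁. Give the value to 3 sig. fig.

1.14

The fractional saturations are [S]/(Km+[S]) = 0.405/0.5620 = 0.7206 and 0.729/0.8860 = 0.8228.
v₂/v₁ is just their ratio: 0.8228/0.7206 = 1.14.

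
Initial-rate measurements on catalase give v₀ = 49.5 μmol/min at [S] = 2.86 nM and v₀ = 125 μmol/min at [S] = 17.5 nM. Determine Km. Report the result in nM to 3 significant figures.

From v = Vmax[S]/(Km+[S]), each point gives Vmax = v(Km+[S])/[S].
Equating: 49.5(Km+2.86)/2.86 = 125(Km+17.5)/17.5.
17.31·Km + 49.5 = 7.143·Km + 125, so (17.31 − 7.143)·Km = 125 − 49.5.
Km = 75.50/10.16 = 7.43 nM; then Vmax = 49.5(7.43+2.86)/2.86 = 178 μmol/min.

7.43 nM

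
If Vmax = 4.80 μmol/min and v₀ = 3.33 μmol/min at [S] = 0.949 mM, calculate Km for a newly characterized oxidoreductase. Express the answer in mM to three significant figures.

From v = Vmax[S]/(Km+[S]), Km = [S](Vmax − v)/v.
Km = 0.949 × (4.80 − 3.33) / 3.33 = 1.395/3.33 = 0.419 mM.

0.419 mM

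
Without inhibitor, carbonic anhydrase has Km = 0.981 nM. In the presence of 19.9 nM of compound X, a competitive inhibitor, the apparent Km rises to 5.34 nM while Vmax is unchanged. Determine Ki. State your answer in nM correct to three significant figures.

4.48 nM

Competitive: Km,app = α·Km with α = 1 + [I]/Ki.
α = Km,app/Km = 5.34/0.981 = 5.443.
Ki = [I]/(α − 1) = 19.9/4.443 = 4.48 nM.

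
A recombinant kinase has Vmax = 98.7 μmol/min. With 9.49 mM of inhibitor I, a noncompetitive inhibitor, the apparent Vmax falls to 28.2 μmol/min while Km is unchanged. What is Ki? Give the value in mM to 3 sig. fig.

Noncompetitive: Vmax,app = Vmax/α with α = 1 + [I]/Ki.
α = Vmax/Vmax,app = 98.7/28.2 = 3.500.
Ki = [I]/(α − 1) = 9.49/2.500 = 3.80 mM.

3.80 mM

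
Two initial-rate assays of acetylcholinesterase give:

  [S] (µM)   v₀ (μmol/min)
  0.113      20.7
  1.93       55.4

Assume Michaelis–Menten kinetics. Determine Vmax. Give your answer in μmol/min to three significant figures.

61.8 μmol/min

In reciprocal form, 1/v = (Km/Vmax)·(1/[S]) + 1/Vmax. The two points give (1/[S], 1/v) = (8.850, 0.04831) and (0.5181, 0.01805).
Slope = (0.04831 − 0.01805)/(8.850 − 0.5181) = 0.003632; intercept = 0.04831 − 0.003632×8.850 = 0.01617.
Vmax = 1/intercept = 61.8 μmol/min; Km = slope × Vmax = 0.003632 × 61.8 = 0.225 µM.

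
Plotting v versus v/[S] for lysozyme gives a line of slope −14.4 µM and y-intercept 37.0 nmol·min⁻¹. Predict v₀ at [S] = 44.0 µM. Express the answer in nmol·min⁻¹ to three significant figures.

27.9 nmol·min⁻¹

In the Eadie–Hofstee form v = Vmax − Km·(v/[S]), the slope is −Km and the intercept is Vmax, so Km = 14.4 µM and Vmax = 37.0 nmol·min⁻¹.
v = 37.0 × 44.0/(14.4 + 44.0) = 27.9 nmol·min⁻¹.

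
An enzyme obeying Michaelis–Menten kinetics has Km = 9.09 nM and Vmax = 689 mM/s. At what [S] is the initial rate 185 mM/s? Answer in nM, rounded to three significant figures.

The required fractional saturation is v/Vmax = 185/689 = 0.2685.
Then [S]/(Km+[S]) = 0.2685 ⇒ [S] = 9.09 × 0.2685/(1 − 0.2685) = 3.34 nM.

3.34 nM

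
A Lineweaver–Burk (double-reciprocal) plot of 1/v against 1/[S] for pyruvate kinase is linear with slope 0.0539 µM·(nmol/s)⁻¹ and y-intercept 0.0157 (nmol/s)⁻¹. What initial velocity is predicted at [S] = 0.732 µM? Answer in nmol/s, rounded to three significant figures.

The y-intercept is 1/Vmax, so Vmax = 1/0.0157 = 63.7 nmol/s.
The slope is Km/Vmax, so Km = 0.0539 × 63.7 = 3.43 µM.
Then v = 63.7 × 0.732/(3.43 + 0.732) = 11.2 nmol/s.

11.2 nmol/s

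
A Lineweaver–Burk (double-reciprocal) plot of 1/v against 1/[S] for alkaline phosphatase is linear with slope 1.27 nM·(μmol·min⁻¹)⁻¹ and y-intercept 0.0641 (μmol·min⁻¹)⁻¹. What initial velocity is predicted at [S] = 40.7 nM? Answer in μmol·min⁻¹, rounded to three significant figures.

10.5 μmol·min⁻¹

The y-intercept is 1/Vmax, so Vmax = 1/0.0641 = 15.6 μmol·min⁻¹.
The slope is Km/Vmax, so Km = 1.27 × 15.6 = 19.8 nM.
Then v = 15.6 × 40.7/(19.8 + 40.7) = 10.5 μmol·min⁻¹.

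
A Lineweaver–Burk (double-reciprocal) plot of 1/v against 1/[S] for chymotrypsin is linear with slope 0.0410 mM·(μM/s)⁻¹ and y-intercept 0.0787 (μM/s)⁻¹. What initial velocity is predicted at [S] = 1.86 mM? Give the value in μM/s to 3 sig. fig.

9.93 μM/s

The y-intercept is 1/Vmax, so Vmax = 1/0.0787 = 12.7 μM/s.
The slope is Km/Vmax, so Km = 0.0410 × 12.7 = 0.521 mM.
Then v = 12.7 × 1.86/(0.521 + 1.86) = 9.93 μM/s.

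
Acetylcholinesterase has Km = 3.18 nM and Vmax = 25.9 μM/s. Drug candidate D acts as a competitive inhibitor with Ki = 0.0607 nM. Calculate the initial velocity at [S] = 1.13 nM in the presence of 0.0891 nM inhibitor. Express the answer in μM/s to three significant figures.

3.26 μM/s

α = 1 + [I]/Ki = 1 + 0.0891/0.0607 = 2.468.
For a competitive inhibitor, Vmax is unchanged and the apparent Km becomes α·Km: Km,app = 7.85 nM, Vmax,app = 25.9 μM/s.
v = Vmax,app·[S]/(Km,app + [S]) = 25.9 × 1.13/(7.85 + 1.13) = 3.26 μM/s.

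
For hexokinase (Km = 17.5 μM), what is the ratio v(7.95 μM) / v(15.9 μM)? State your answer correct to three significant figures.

0.656

The fractional saturations are [S]/(Km+[S]) = 15.9/33.40 = 0.4760 and 7.95/25.45 = 0.3124.
v₂/v₁ is just their ratio: 0.3124/0.4760 = 0.656.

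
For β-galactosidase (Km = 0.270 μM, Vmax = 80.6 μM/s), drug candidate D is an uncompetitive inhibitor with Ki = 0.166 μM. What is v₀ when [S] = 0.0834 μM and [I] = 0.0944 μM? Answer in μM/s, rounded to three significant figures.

With α = 1 + [I]/Ki = 1 + 0.0944/0.166 = 1.569, the uncompetitive rate law is v = (Vmax/α)·[S] / (Km/α + [S]).
v = (80.6/1.569)×0.0834 / (0.270/1.569 + 0.0834) = 4.285/0.2555 = 16.8 μM/s.

16.8 μM/s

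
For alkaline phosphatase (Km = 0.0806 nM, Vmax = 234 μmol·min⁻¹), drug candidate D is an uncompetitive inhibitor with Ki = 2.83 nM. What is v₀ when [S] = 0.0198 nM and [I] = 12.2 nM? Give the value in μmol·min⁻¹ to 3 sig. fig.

24.9 μmol·min⁻¹

With α = 1 + [I]/Ki = 1 + 12.2/2.83 = 5.311, the uncompetitive rate law is v = (Vmax/α)·[S] / (Km/α + [S]).
v = (234/5.311)×0.0198 / (0.0806/5.311 + 0.0198) = 0.8724/0.03498 = 24.9 μmol·min⁻¹.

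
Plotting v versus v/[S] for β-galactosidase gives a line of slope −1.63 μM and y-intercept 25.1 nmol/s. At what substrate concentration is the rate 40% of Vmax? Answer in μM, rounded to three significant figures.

The Eadie–Hofstee slope gives Km = 1.63 μM (slope = −Km).
v/Vmax = [S]/(Km+[S]) = 0.4 ⇒ [S] = Km·0.4/(1−0.4) = 1.63 × 0.6667 = 1.09 μM.

1.09 μM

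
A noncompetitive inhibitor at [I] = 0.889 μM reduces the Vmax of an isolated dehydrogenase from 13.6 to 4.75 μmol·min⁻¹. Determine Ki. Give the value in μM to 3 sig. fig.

Noncompetitive: Vmax,app = Vmax/α with α = 1 + [I]/Ki.
α = Vmax/Vmax,app = 13.6/4.75 = 2.863.
Ki = [I]/(α − 1) = 0.889/1.863 = 0.477 μM.

0.477 μM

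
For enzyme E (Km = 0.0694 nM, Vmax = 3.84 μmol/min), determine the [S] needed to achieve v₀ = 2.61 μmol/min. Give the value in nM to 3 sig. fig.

0.147 nM

The required fractional saturation is v/Vmax = 2.61/3.84 = 0.6797.
Then [S]/(Km+[S]) = 0.6797 ⇒ [S] = 0.0694 × 0.6797/(1 − 0.6797) = 0.147 nM.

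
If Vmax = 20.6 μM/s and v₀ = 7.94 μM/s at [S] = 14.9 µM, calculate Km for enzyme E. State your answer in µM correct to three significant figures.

23.8 µM

v/Vmax = 7.94/20.6 = 0.3854 = [S]/(Km+[S]).
So Km + [S] = [S]/0.3854 = 38.66 µM, giving Km = 38.66 − 14.9 = 23.8 µM.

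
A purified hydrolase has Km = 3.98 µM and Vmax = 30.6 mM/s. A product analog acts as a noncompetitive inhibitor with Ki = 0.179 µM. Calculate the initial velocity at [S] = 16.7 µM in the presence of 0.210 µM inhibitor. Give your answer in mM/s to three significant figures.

α = 1 + [I]/Ki = 1 + 0.210/0.179 = 2.173.
For a noncompetitive inhibitor, Vmax is reduced to Vmax/α while Km is unchanged: Km,app = 3.98 µM, Vmax,app = 14.1 mM/s.
v = Vmax,app·[S]/(Km,app + [S]) = 14.1 × 16.7/(3.98 + 16.7) = 11.4 mM/s.

11.4 mM/s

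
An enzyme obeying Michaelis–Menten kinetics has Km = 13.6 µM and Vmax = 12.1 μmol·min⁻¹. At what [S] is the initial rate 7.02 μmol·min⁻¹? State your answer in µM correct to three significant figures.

18.8 µM

Rearranging v = Vmax[S]/(Km+[S]) gives [S] = Km·v/(Vmax − v).
[S] = 13.6 × 7.02 / (12.1 − 7.02) = 95.47/5.080 = 18.8 µM.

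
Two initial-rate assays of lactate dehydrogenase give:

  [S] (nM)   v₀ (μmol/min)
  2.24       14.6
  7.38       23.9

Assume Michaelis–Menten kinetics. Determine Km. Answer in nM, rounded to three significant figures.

From v = Vmax[S]/(Km+[S]), each point gives Vmax = v(Km+[S])/[S].
Equating: 14.6(Km+2.24)/2.24 = 23.9(Km+7.38)/7.38.
6.518·Km + 14.6 = 3.238·Km + 23.9, so (6.518 − 3.238)·Km = 23.9 − 14.6.
Km = 9.300/3.279 = 2.84 nM; then Vmax = 14.6(2.84+2.24)/2.24 = 33.1 μmol/min.

2.84 nM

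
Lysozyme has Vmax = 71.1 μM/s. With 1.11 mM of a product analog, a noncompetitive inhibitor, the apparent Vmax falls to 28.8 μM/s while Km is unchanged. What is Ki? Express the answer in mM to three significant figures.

Noncompetitive: Vmax,app = Vmax/α with α = 1 + [I]/Ki.
α = Vmax/Vmax,app = 71.1/28.8 = 2.469.
Ki = [I]/(α − 1) = 1.11/1.469 = 0.756 mM.

0.756 mM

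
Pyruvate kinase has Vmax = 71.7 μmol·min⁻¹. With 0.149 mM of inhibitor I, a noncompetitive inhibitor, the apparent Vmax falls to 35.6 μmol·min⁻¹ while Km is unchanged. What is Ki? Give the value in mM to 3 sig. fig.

Noncompetitive: Vmax,app = Vmax/α with α = 1 + [I]/Ki.
α = Vmax/Vmax,app = 71.7/35.6 = 2.014.
Ki = [I]/(α − 1) = 0.149/1.014 = 0.147 mM.

0.147 mM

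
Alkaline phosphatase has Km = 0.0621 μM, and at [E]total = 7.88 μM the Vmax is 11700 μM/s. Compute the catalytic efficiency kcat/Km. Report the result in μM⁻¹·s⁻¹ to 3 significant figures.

23900 μM⁻¹·s⁻¹

kcat = Vmax/[E]total = 11700/7.88 = 1480 s⁻¹.
kcat/Km = 1480/0.0621 = 23900 μM⁻¹·s⁻¹.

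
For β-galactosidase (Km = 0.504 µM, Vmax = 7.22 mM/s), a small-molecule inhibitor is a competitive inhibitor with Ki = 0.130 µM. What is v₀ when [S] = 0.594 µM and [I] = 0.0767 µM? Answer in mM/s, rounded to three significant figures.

α = 1 + [I]/Ki = 1 + 0.0767/0.130 = 1.590.
For a competitive inhibitor, Vmax is unchanged and the apparent Km becomes α·Km: Km,app = 0.801 µM, Vmax,app = 7.22 mM/s.
v = Vmax,app·[S]/(Km,app + [S]) = 7.22 × 0.594/(0.801 + 0.594) = 3.07 mM/s.

3.07 mM/s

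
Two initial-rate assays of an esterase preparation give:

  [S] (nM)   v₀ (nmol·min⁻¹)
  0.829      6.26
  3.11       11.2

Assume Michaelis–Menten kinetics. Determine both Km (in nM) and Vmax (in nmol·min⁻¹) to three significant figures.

Km = 1.25 nM; Vmax = 15.7 nmol·min⁻¹

From v = Vmax[S]/(Km+[S]), each point gives Vmax = v(Km+[S])/[S].
Equating: 6.26(Km+0.829)/0.829 = 11.2(Km+3.11)/3.11.
7.551·Km + 6.26 = 3.601·Km + 11.2, so (7.551 − 3.601)·Km = 11.2 − 6.26.
Km = 4.940/3.950 = 1.25 nM; then Vmax = 6.26(1.25+0.829)/0.829 = 15.7 nmol·min⁻¹.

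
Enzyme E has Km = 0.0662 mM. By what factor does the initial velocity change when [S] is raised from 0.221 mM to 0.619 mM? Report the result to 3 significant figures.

1.17

Since Vmax cancels, v₂/v₁ = [S]₂(Km+[S]₁) / [S]₁(Km+[S]₂).
= 0.619×(0.0662+0.221) / (0.221×(0.0662+0.619)) = 0.1778/0.1514 = 1.17.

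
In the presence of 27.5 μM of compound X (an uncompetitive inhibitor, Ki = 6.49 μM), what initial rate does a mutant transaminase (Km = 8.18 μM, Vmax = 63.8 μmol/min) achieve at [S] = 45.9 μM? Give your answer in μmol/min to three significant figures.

With α = 1 + [I]/Ki = 1 + 27.5/6.49 = 5.237, the uncompetitive rate law is v = (Vmax/α)·[S] / (Km/α + [S]).
v = (63.8/5.237)×45.9 / (8.18/5.237 + 45.9) = 559.1/47.46 = 11.8 μmol/min.

11.8 μmol/min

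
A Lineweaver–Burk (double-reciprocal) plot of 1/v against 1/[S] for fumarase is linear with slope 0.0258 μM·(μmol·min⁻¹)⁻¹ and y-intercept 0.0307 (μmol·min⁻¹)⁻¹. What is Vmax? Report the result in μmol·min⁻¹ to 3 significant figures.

The y-intercept of a Lineweaver–Burk plot equals 1/Vmax, so Vmax = 1/0.0307 = 32.6 μmol·min⁻¹.

32.6 μmol·min⁻¹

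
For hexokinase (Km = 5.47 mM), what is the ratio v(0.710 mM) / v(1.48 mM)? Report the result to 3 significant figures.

0.540

Since Vmax cancels, v₂/v₁ = [S]₂(Km+[S]₁) / [S]₁(Km+[S]₂).
= 0.710×(5.47+1.48) / (1.48×(5.47+0.710)) = 4.934/9.146 = 0.540.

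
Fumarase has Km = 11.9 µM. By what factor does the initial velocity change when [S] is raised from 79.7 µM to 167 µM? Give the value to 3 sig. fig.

1.07

Since Vmax cancels, v₂/v₁ = [S]₂(Km+[S]₁) / [S]₁(Km+[S]₂).
= 167×(11.9+79.7) / (79.7×(11.9+167)) = 15300/14260 = 1.07.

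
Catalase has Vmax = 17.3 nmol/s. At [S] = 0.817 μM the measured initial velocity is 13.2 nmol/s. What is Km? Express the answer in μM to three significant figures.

v/Vmax = 13.2/17.3 = 0.7630 = [S]/(Km+[S]).
So Km + [S] = [S]/0.7630 = 1.071 μM, giving Km = 1.071 − 0.817 = 0.254 μM.

0.254 μM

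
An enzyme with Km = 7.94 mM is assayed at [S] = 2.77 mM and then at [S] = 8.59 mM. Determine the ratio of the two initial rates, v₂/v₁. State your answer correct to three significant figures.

The fractional saturations are [S]/(Km+[S]) = 2.77/10.71 = 0.2586 and 8.59/16.53 = 0.5197.
v₂/v₁ is just their ratio: 0.5197/0.2586 = 2.01.

2.01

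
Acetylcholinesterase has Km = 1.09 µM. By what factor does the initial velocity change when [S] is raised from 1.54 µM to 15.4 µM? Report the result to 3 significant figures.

1.59

Since Vmax cancels, v₂/v₁ = [S]₂(Km+[S]₁) / [S]₁(Km+[S]₂).
= 15.4×(1.09+1.54) / (1.54×(1.09+15.4)) = 40.50/25.39 = 1.59.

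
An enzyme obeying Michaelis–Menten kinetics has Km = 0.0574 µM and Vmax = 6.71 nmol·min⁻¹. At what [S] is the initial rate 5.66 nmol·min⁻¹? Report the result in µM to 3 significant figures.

Rearranging v = Vmax[S]/(Km+[S]) gives [S] = Km·v/(Vmax − v).
[S] = 0.0574 × 5.66 / (6.71 − 5.66) = 0.3249/1.050 = 0.309 µM.

0.309 µM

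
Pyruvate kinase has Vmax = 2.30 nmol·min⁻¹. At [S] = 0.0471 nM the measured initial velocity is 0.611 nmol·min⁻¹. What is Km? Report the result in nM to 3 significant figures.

From v = Vmax[S]/(Km+[S]), Km = [S](Vmax − v)/v.
Km = 0.0471 × (2.30 − 0.611) / 0.611 = 0.07955/0.611 = 0.130 nM.

0.130 nM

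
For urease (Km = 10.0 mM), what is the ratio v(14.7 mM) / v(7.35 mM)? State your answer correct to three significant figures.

1.40

The fractional saturations are [S]/(Km+[S]) = 7.35/17.35 = 0.4236 and 14.7/24.70 = 0.5951.
v₂/v₁ is just their ratio: 0.5951/0.4236 = 1.40.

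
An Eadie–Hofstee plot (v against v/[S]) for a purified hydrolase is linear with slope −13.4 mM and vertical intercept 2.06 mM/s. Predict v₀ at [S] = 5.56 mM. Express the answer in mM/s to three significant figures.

0.604 mM/s

In the Eadie–Hofstee form v = Vmax − Km·(v/[S]), the slope is −Km and the intercept is Vmax, so Km = 13.4 mM and Vmax = 2.06 mM/s.
v = 2.06 × 5.56/(13.4 + 5.56) = 0.604 mM/s.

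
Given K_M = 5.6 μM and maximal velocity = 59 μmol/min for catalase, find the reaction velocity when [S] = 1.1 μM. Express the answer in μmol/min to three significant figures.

[S]/(Km+[S]) = 1.1/6.700 = 0.1642, the fractional saturation.
v = 0.1642 × Vmax = 0.1642 × 59 = 9.69 μmol/min.

9.69 μmol/min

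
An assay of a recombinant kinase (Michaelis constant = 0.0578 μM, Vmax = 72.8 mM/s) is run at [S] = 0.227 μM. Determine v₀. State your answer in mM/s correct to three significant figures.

[S]/(Km+[S]) = 0.227/0.2848 = 0.7971, the fractional saturation.
v = 0.7971 × Vmax = 0.7971 × 72.8 = 58.0 mM/s.

58.0 mM/s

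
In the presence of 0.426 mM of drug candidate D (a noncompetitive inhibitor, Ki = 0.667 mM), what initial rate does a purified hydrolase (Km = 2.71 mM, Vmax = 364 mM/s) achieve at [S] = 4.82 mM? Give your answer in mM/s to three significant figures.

α = 1 + [I]/Ki = 1 + 0.426/0.667 = 1.639.
For a noncompetitive inhibitor, Vmax is reduced to Vmax/α while Km is unchanged: Km,app = 2.71 mM, Vmax,app = 222 mM/s.
v = Vmax,app·[S]/(Km,app + [S]) = 222 × 4.82/(2.71 + 4.82) = 142 mM/s.

142 mM/s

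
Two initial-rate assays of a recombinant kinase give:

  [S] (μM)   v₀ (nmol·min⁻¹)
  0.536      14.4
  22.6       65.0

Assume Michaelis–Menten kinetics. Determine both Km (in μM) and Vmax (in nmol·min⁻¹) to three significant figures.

Km = 2.11 μM; Vmax = 71.1 nmol·min⁻¹

In reciprocal form, 1/v = (Km/Vmax)·(1/[S]) + 1/Vmax. The two points give (1/[S], 1/v) = (1.866, 0.06944) and (0.04425, 0.01538).
Slope = (0.06944 − 0.01538)/(1.866 − 0.04425) = 0.02968; intercept = 0.06944 − 0.02968×1.866 = 0.01407.
Vmax = 1/intercept = 71.1 nmol·min⁻¹; Km = slope × Vmax = 0.02968 × 71.1 = 2.11 μM.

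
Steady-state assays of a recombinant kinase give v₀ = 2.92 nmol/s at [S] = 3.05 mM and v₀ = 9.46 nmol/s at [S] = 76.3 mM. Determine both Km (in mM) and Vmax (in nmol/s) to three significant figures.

From v = Vmax[S]/(Km+[S]), each point gives Vmax = v(Km+[S])/[S].
Equating: 2.92(Km+3.05)/3.05 = 9.46(Km+76.3)/76.3.
0.9574·Km + 2.92 = 0.1240·Km + 9.46, so (0.9574 − 0.1240)·Km = 9.46 − 2.92.
Km = 6.540/0.8334 = 7.85 mM; then Vmax = 2.92(7.85+3.05)/3.05 = 10.4 nmol/s.

Km = 7.85 mM; Vmax = 10.4 nmol/s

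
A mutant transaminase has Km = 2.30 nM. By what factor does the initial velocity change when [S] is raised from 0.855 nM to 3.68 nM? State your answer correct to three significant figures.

Since Vmax cancels, v₂/v₁ = [S]₂(Km+[S]₁) / [S]₁(Km+[S]₂).
= 3.68×(2.30+0.855) / (0.855×(2.30+3.68)) = 11.61/5.113 = 2.27.

2.27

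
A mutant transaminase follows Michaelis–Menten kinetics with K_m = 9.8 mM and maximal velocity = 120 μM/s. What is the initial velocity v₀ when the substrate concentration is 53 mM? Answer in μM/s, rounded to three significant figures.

v = Vmax·[S]/(Km + [S]) = 120 × 53 / (9.8 + 53)
  = 6360 / 62.80 = 101 μM/s.

101 μM/s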